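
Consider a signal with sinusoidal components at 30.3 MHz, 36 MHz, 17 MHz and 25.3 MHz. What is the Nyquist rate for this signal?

72 MHz

Highest-frequency component: 36 MHz.
Nyquist rate = 2 × 36 MHz = 72 MHz.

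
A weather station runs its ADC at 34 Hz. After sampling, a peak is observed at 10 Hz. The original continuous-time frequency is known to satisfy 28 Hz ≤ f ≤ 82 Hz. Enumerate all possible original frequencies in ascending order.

44 Hz, 58 Hz, 78 Hz

Frequencies that alias to 10 Hz are k·fs ± 10 Hz for integer k ≥ 0.
k=0: 10 Hz.
k=1: 24 Hz, 44 Hz.
k=2: 58 Hz, 78 Hz.
k=3: 92 Hz, 112 Hz.
Within [28 Hz, 82 Hz]: 44 Hz, 58 Hz, 78 Hz.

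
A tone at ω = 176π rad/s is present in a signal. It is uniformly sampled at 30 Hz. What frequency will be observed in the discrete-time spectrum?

2 Hz

ω = 176π rad/s → f = ω/(2π) = 88 Hz.
88 Hz mod fs = 28 Hz.
28 Hz > fs/2 = 15 Hz, folds to fs − 28 Hz = 2 Hz.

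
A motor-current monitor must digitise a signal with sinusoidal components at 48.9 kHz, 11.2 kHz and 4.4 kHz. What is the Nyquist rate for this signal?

97.8 kHz

Highest-frequency component: 48.9 kHz.
Nyquist rate = 2 × 48.9 kHz = 97.8 kHz.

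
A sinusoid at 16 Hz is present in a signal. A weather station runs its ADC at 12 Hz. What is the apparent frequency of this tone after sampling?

16 Hz mod fs = 4 Hz.
4 Hz ≤ fs/2 = 6 Hz, appears at 4 Hz.

4 Hz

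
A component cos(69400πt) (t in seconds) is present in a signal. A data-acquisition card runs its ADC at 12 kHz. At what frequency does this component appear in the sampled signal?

1.3 kHz

ω = 69400π rad/s → f = ω/(2π) = 34700 Hz = 34.7 kHz.
34.7 kHz mod fs = 10.7 kHz.
10.7 kHz > fs/2 = 6 kHz, folds to fs − 10.7 kHz = 1.3 kHz.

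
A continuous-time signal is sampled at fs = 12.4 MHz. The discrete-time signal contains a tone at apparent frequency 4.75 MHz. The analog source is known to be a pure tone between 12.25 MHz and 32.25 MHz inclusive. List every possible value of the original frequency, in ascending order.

Frequencies that alias to 4.75 MHz are k·fs ± 4.75 MHz for integer k ≥ 0.
k=0: 4.75 MHz.
k=1: 7.65 MHz, 17.15 MHz.
k=2: 20.05 MHz, 29.55 MHz.
k=3: 32.45 MHz, 41.95 MHz.
Within [12.25 MHz, 32.25 MHz]: 17.15 MHz, 20.05 MHz, 29.55 MHz.

17.15 MHz, 20.05 MHz, 29.55 MHz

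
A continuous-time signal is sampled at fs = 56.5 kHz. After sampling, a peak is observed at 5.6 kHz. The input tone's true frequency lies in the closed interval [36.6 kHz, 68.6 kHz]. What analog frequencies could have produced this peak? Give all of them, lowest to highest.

Frequencies that alias to 5.6 kHz are k·fs ± 5.6 kHz for integer k ≥ 0.
k=0: 5.6 kHz.
k=1: 50.9 kHz, 62.1 kHz.
k=2: 107.4 kHz, 118.6 kHz.
Within [36.6 kHz, 68.6 kHz]: 50.9 kHz, 62.1 kHz.

50.9 kHz, 62.1 kHz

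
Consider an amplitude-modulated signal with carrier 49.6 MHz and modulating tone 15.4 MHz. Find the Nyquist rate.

AM sidebands sit at fc ± fm = 34.2 MHz and 65 MHz.
Highest-frequency component: 65 MHz.
Nyquist rate = 2 × 65 MHz = 130 MHz.

130 MHz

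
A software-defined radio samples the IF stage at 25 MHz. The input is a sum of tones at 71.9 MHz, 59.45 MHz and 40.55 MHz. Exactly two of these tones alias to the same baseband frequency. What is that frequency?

fs/2 = 12.5 MHz.
71.9 MHz mod fs = 21.9 MHz.
21.9 MHz > fs/2 = 12.5 MHz, folds to fs − 21.9 MHz = 3.1 MHz.
59.45 MHz mod fs = 9.45 MHz.
9.45 MHz ≤ fs/2 = 12.5 MHz, appears at 9.45 MHz.
40.55 MHz mod fs = 15.55 MHz.
15.55 MHz > fs/2 = 12.5 MHz, folds to fs − 15.55 MHz = 9.45 MHz.
40.55 MHz and 59.45 MHz both map to 9.45 MHz.

9.45 MHz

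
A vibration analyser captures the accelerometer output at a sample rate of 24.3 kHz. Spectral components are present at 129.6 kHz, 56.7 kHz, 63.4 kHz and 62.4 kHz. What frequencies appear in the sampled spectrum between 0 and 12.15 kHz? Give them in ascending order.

8.1 kHz, 9.5 kHz, 10.5 kHz

fs/2 = 12.15 kHz.
129.6 kHz mod fs = 8.1 kHz.
8.1 kHz ≤ fs/2 = 12.15 kHz, appears at 8.1 kHz.
56.7 kHz mod fs = 8.1 kHz.
8.1 kHz ≤ fs/2 = 12.15 kHz, appears at 8.1 kHz.
63.4 kHz mod fs = 14.8 kHz.
14.8 kHz > fs/2 = 12.15 kHz, folds to fs − 14.8 kHz = 9.5 kHz.
62.4 kHz mod fs = 13.8 kHz.
13.8 kHz > fs/2 = 12.15 kHz, folds to fs − 13.8 kHz = 10.5 kHz.
Distinct values: {8.1 kHz, 9.5 kHz, 10.5 kHz}.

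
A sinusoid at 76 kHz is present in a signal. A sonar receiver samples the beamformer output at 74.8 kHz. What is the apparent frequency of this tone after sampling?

76 kHz mod fs = 1.2 kHz.
1.2 kHz ≤ fs/2 = 37.4 kHz, appears at 1.2 kHz.

1.2 kHz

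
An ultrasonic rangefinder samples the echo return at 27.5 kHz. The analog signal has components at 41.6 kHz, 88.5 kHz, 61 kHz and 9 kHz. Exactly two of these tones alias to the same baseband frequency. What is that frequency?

fs/2 = 13.75 kHz.
41.6 kHz mod fs = 14.1 kHz.
14.1 kHz > fs/2 = 13.75 kHz, folds to fs − 14.1 kHz = 13.4 kHz.
88.5 kHz mod fs = 6 kHz.
6 kHz ≤ fs/2 = 13.75 kHz, appears at 6 kHz.
61 kHz mod fs = 6 kHz.
6 kHz ≤ fs/2 = 13.75 kHz, appears at 6 kHz.
9 kHz ≤ fs/2 = 13.75 kHz, passes unchanged.
61 kHz and 88.5 kHz both map to 6 kHz.

6 kHz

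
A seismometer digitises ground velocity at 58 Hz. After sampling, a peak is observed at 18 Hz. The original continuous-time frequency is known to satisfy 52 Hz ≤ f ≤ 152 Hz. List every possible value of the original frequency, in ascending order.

76 Hz, 98 Hz, 134 Hz

Frequencies that alias to 18 Hz are k·fs ± 18 Hz for integer k ≥ 0.
k=0: 18 Hz.
k=1: 40 Hz, 76 Hz.
k=2: 98 Hz, 134 Hz.
k=3: 156 Hz, 192 Hz.
Within [52 Hz, 152 Hz]: 76 Hz, 98 Hz, 134 Hz.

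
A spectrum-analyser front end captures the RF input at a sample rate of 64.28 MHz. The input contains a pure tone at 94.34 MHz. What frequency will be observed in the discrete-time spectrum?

30.06 MHz

94.34 MHz mod fs = 30.06 MHz.
30.06 MHz ≤ fs/2 = 32.14 MHz, appears at 30.06 MHz.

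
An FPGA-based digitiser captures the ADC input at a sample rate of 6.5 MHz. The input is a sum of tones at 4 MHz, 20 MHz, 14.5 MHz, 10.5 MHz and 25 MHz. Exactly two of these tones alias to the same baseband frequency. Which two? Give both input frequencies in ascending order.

4 MHz, 10.5 MHz

fs/2 = 3.25 MHz.
4 MHz > fs/2 = 3.25 MHz, folds to fs − 4 MHz = 2.5 MHz.
20 MHz mod fs = 0.5 MHz.
0.5 MHz ≤ fs/2 = 3.25 MHz, appears at 0.5 MHz.
14.5 MHz mod fs = 1.5 MHz.
1.5 MHz ≤ fs/2 = 3.25 MHz, appears at 1.5 MHz.
10.5 MHz mod fs = 4 MHz.
4 MHz > fs/2 = 3.25 MHz, folds to fs − 4 MHz = 2.5 MHz.
25 MHz mod fs = 5.5 MHz.
5.5 MHz > fs/2 = 3.25 MHz, folds to fs − 5.5 MHz = 1 MHz.
4 MHz and 10.5 MHz both map to 2.5 MHz.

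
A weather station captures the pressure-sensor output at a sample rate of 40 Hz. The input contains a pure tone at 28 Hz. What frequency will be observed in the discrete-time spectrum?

12 Hz

28 Hz > fs/2 = 20 Hz, folds to fs − 28 Hz = 12 Hz.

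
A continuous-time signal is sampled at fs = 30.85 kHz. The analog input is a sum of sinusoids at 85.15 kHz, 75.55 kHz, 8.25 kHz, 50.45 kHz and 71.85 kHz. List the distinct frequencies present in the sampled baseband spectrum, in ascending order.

7.4 kHz, 8.25 kHz, 10.15 kHz, 11.25 kHz, 13.85 kHz

fs/2 = 15.425 kHz.
85.15 kHz mod fs = 23.45 kHz.
23.45 kHz > fs/2 = 15.425 kHz, folds to fs − 23.45 kHz = 7.4 kHz.
75.55 kHz mod fs = 13.85 kHz.
13.85 kHz ≤ fs/2 = 15.425 kHz, appears at 13.85 kHz.
8.25 kHz ≤ fs/2 = 15.425 kHz, passes unchanged.
50.45 kHz mod fs = 19.6 kHz.
19.6 kHz > fs/2 = 15.425 kHz, folds to fs − 19.6 kHz = 11.25 kHz.
71.85 kHz mod fs = 10.15 kHz.
10.15 kHz ≤ fs/2 = 15.425 kHz, appears at 10.15 kHz.
Distinct values: {7.4 kHz, 8.25 kHz, 10.15 kHz, 11.25 kHz, 13.85 kHz}.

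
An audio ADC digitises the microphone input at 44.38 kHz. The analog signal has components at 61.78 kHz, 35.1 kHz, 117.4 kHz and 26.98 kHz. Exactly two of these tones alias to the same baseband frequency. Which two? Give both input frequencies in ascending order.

fs/2 = 22.19 kHz.
61.78 kHz mod fs = 17.4 kHz.
17.4 kHz ≤ fs/2 = 22.19 kHz, appears at 17.4 kHz.
35.1 kHz > fs/2 = 22.19 kHz, folds to fs − 35.1 kHz = 9.28 kHz.
117.4 kHz mod fs = 28.64 kHz.
28.64 kHz > fs/2 = 22.19 kHz, folds to fs − 28.64 kHz = 15.74 kHz.
26.98 kHz > fs/2 = 22.19 kHz, folds to fs − 26.98 kHz = 17.4 kHz.
26.98 kHz and 61.78 kHz both map to 17.4 kHz.

26.98 kHz, 61.78 kHz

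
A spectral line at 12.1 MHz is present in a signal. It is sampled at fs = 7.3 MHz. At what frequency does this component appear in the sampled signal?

2.5 MHz

12.1 MHz mod fs = 4.8 MHz.
4.8 MHz > fs/2 = 3.65 MHz, folds to fs − 4.8 MHz = 2.5 MHz.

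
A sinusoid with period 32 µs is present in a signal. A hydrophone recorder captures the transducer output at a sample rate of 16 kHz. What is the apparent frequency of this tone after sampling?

T = 32 µs → f = 1/T = 31.25 kHz.
31.25 kHz mod fs = 15.25 kHz.
15.25 kHz > fs/2 = 8 kHz, folds to fs − 15.25 kHz = 0.75 kHz.

0.75 kHz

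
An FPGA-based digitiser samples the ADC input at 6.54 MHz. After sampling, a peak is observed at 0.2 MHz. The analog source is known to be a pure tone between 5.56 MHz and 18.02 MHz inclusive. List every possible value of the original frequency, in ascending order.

Frequencies that alias to 0.2 MHz are k·fs ± 0.2 MHz for integer k ≥ 0.
k=0: 0.2 MHz.
k=1: 6.34 MHz, 6.74 MHz.
k=2: 12.88 MHz, 13.28 MHz.
k=3: 19.42 MHz, 19.82 MHz.
Within [5.56 MHz, 18.02 MHz]: 6.34 MHz, 6.74 MHz, 12.88 MHz, 13.28 MHz.

6.34 MHz, 6.74 MHz, 12.88 MHz, 13.28 MHz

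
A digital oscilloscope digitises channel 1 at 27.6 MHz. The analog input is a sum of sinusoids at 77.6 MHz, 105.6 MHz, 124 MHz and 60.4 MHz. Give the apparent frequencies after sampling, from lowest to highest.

4.8 MHz, 5.2 MHz, 13.6 MHz

fs/2 = 13.8 MHz.
77.6 MHz mod fs = 22.4 MHz.
22.4 MHz > fs/2 = 13.8 MHz, folds to fs − 22.4 MHz = 5.2 MHz.
105.6 MHz mod fs = 22.8 MHz.
22.8 MHz > fs/2 = 13.8 MHz, folds to fs − 22.8 MHz = 4.8 MHz.
124 MHz mod fs = 13.6 MHz.
13.6 MHz ≤ fs/2 = 13.8 MHz, appears at 13.6 MHz.
60.4 MHz mod fs = 5.2 MHz.
5.2 MHz ≤ fs/2 = 13.8 MHz, appears at 5.2 MHz.
Distinct values: {4.8 MHz, 5.2 MHz, 13.6 MHz}.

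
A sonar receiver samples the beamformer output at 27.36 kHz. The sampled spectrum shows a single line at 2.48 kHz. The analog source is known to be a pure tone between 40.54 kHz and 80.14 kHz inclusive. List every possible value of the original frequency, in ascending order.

52.24 kHz, 57.2 kHz, 79.6 kHz

Frequencies that alias to 2.48 kHz are k·fs ± 2.48 kHz for integer k ≥ 0.
k=0: 2.48 kHz.
k=1: 24.88 kHz, 29.84 kHz.
k=2: 52.24 kHz, 57.2 kHz.
k=3: 79.6 kHz, 84.56 kHz.
k=4: 106.96 kHz, 111.92 kHz.
Within [40.54 kHz, 80.14 kHz]: 52.24 kHz, 57.2 kHz, 79.6 kHz.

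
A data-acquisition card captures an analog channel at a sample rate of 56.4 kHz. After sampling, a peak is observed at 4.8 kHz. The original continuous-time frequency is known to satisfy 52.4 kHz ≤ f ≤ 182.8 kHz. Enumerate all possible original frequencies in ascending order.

61.2 kHz, 108 kHz, 117.6 kHz, 164.4 kHz, 174 kHz

Frequencies that alias to 4.8 kHz are k·fs ± 4.8 kHz for integer k ≥ 0.
k=0: 4.8 kHz.
k=1: 51.6 kHz, 61.2 kHz.
k=2: 108 kHz, 117.6 kHz.
k=3: 164.4 kHz, 174 kHz.
k=4: 220.8 kHz, 230.4 kHz.
Within [52.4 kHz, 182.8 kHz]: 61.2 kHz, 108 kHz, 117.6 kHz, 164.4 kHz, 174 kHz.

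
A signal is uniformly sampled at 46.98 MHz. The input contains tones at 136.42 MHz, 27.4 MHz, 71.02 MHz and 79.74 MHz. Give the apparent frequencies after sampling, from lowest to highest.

fs/2 = 23.49 MHz.
136.42 MHz mod fs = 42.46 MHz.
42.46 MHz > fs/2 = 23.49 MHz, folds to fs − 42.46 MHz = 4.52 MHz.
27.4 MHz > fs/2 = 23.49 MHz, folds to fs − 27.4 MHz = 19.58 MHz.
71.02 MHz mod fs = 24.04 MHz.
24.04 MHz > fs/2 = 23.49 MHz, folds to fs − 24.04 MHz = 22.94 MHz.
79.74 MHz mod fs = 32.76 MHz.
32.76 MHz > fs/2 = 23.49 MHz, folds to fs − 32.76 MHz = 14.22 MHz.
Distinct values: {4.52 MHz, 14.22 MHz, 19.58 MHz, 22.94 MHz}.

4.52 MHz, 14.22 MHz, 19.58 MHz, 22.94 MHz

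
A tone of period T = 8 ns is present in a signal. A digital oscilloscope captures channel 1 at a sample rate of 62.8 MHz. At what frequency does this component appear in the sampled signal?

T = 8 ns → f = 1/T = 125 MHz.
125 MHz mod fs = 62.2 MHz.
62.2 MHz > fs/2 = 31.4 MHz, folds to fs − 62.2 MHz = 0.6 MHz.

0.6 MHz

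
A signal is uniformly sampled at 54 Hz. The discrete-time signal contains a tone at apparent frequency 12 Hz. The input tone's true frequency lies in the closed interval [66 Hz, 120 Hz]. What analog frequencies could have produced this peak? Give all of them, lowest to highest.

66 Hz, 96 Hz, 120 Hz

Frequencies that alias to 12 Hz are k·fs ± 12 Hz for integer k ≥ 0.
k=0: 12 Hz.
k=1: 42 Hz, 66 Hz.
k=2: 96 Hz, 120 Hz.
k=3: 150 Hz, 174 Hz.
Within [66 Hz, 120 Hz]: 66 Hz, 96 Hz, 120 Hz.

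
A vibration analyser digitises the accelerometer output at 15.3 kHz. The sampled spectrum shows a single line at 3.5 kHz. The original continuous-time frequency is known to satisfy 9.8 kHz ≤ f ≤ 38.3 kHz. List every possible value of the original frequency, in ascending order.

Frequencies that alias to 3.5 kHz are k·fs ± 3.5 kHz for integer k ≥ 0.
k=0: 3.5 kHz.
k=1: 11.8 kHz, 18.8 kHz.
k=2: 27.1 kHz, 34.1 kHz.
k=3: 42.4 kHz, 49.4 kHz.
Within [9.8 kHz, 38.3 kHz]: 11.8 kHz, 18.8 kHz, 27.1 kHz, 34.1 kHz.

11.8 kHz, 18.8 kHz, 27.1 kHz, 34.1 kHz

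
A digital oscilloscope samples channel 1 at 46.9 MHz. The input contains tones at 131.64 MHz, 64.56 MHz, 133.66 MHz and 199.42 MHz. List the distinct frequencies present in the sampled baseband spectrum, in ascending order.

7.04 MHz, 9.06 MHz, 11.82 MHz, 17.66 MHz

fs/2 = 23.45 MHz.
131.64 MHz mod fs = 37.84 MHz.
37.84 MHz > fs/2 = 23.45 MHz, folds to fs − 37.84 MHz = 9.06 MHz.
64.56 MHz mod fs = 17.66 MHz.
17.66 MHz ≤ fs/2 = 23.45 MHz, appears at 17.66 MHz.
133.66 MHz mod fs = 39.86 MHz.
39.86 MHz > fs/2 = 23.45 MHz, folds to fs − 39.86 MHz = 7.04 MHz.
199.42 MHz mod fs = 11.82 MHz.
11.82 MHz ≤ fs/2 = 23.45 MHz, appears at 11.82 MHz.
Distinct values: {7.04 MHz, 9.06 MHz, 11.82 MHz, 17.66 MHz}.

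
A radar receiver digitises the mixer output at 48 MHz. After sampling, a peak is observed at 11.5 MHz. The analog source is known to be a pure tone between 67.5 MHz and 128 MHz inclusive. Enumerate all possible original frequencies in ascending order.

84.5 MHz, 107.5 MHz

Frequencies that alias to 11.5 MHz are k·fs ± 11.5 MHz for integer k ≥ 0.
k=0: 11.5 MHz.
k=1: 36.5 MHz, 59.5 MHz.
k=2: 84.5 MHz, 107.5 MHz.
k=3: 132.5 MHz, 155.5 MHz.
Within [67.5 MHz, 128 MHz]: 84.5 MHz, 107.5 MHz.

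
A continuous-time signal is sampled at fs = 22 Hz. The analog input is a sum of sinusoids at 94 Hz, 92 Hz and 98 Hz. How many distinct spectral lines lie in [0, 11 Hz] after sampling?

3

fs/2 = 11 Hz.
94 Hz mod fs = 6 Hz.
6 Hz ≤ fs/2 = 11 Hz, appears at 6 Hz.
92 Hz mod fs = 4 Hz.
4 Hz ≤ fs/2 = 11 Hz, appears at 4 Hz.
98 Hz mod fs = 10 Hz.
10 Hz ≤ fs/2 = 11 Hz, appears at 10 Hz.
Distinct values: {4 Hz, 6 Hz, 10 Hz} → 3.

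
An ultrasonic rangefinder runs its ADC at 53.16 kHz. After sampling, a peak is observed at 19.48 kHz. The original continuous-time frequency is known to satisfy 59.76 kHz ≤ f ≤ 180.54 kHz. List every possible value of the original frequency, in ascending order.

Frequencies that alias to 19.48 kHz are k·fs ± 19.48 kHz for integer k ≥ 0.
k=0: 19.48 kHz.
k=1: 33.68 kHz, 72.64 kHz.
k=2: 86.84 kHz, 125.8 kHz.
k=3: 140 kHz, 178.96 kHz.
k=4: 193.16 kHz, 232.12 kHz.
Within [59.76 kHz, 180.54 kHz]: 72.64 kHz, 86.84 kHz, 125.8 kHz, 140 kHz, 178.96 kHz.

72.64 kHz, 86.84 kHz, 125.8 kHz, 140 kHz, 178.96 kHz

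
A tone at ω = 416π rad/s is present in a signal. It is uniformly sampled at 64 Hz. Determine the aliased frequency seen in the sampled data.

16 Hz

ω = 416π rad/s → f = ω/(2π) = 208 Hz.
208 Hz mod fs = 16 Hz.
16 Hz ≤ fs/2 = 32 Hz, appears at 16 Hz.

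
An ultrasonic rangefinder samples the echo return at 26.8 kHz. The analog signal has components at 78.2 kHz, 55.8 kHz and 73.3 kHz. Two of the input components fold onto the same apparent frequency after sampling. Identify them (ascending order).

fs/2 = 13.4 kHz.
78.2 kHz mod fs = 24.6 kHz.
24.6 kHz > fs/2 = 13.4 kHz, folds to fs − 24.6 kHz = 2.2 kHz.
55.8 kHz mod fs = 2.2 kHz.
2.2 kHz ≤ fs/2 = 13.4 kHz, appears at 2.2 kHz.
73.3 kHz mod fs = 19.7 kHz.
19.7 kHz > fs/2 = 13.4 kHz, folds to fs − 19.7 kHz = 7.1 kHz.
55.8 kHz and 78.2 kHz both map to 2.2 kHz.

55.8 kHz, 78.2 kHz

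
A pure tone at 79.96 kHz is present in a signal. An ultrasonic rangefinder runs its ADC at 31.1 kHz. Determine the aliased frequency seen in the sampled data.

79.96 kHz mod fs = 17.76 kHz.
17.76 kHz > fs/2 = 15.55 kHz, folds to fs − 17.76 kHz = 13.34 kHz.

13.34 kHz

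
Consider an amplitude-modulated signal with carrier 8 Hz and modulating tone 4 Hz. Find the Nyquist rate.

24 Hz

AM sidebands sit at fc ± fm = 4 Hz and 12 Hz.
Highest-frequency component: 12 Hz.
Nyquist rate = 2 × 12 Hz = 24 Hz.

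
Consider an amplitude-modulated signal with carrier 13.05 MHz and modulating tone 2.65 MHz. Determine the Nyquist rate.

AM sidebands sit at fc ± fm = 10.4 MHz and 15.7 MHz.
Highest-frequency component: 15.7 MHz.
Nyquist rate = 2 × 15.7 MHz = 31.4 MHz.

31.4 MHz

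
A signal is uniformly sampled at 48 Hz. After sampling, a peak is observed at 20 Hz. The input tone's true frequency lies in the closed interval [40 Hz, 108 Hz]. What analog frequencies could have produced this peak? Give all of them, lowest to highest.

Frequencies that alias to 20 Hz are k·fs ± 20 Hz for integer k ≥ 0.
k=0: 20 Hz.
k=1: 28 Hz, 68 Hz.
k=2: 76 Hz, 116 Hz.
k=3: 124 Hz, 164 Hz.
Within [40 Hz, 108 Hz]: 68 Hz, 76 Hz.

68 Hz, 76 Hz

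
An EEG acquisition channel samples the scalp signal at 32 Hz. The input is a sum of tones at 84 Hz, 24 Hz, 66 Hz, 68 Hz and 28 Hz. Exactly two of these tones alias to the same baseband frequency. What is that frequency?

4 Hz

fs/2 = 16 Hz.
84 Hz mod fs = 20 Hz.
20 Hz > fs/2 = 16 Hz, folds to fs − 20 Hz = 12 Hz.
24 Hz > fs/2 = 16 Hz, folds to fs − 24 Hz = 8 Hz.
66 Hz mod fs = 2 Hz.
2 Hz ≤ fs/2 = 16 Hz, appears at 2 Hz.
68 Hz mod fs = 4 Hz.
4 Hz ≤ fs/2 = 16 Hz, appears at 4 Hz.
28 Hz > fs/2 = 16 Hz, folds to fs − 28 Hz = 4 Hz.
28 Hz and 68 Hz both map to 4 Hz.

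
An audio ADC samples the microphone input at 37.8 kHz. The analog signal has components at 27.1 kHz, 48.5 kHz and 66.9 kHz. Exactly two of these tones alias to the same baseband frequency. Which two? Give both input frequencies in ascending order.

fs/2 = 18.9 kHz.
27.1 kHz > fs/2 = 18.9 kHz, folds to fs − 27.1 kHz = 10.7 kHz.
48.5 kHz mod fs = 10.7 kHz.
10.7 kHz ≤ fs/2 = 18.9 kHz, appears at 10.7 kHz.
66.9 kHz mod fs = 29.1 kHz.
29.1 kHz > fs/2 = 18.9 kHz, folds to fs − 29.1 kHz = 8.7 kHz.
27.1 kHz and 48.5 kHz both map to 10.7 kHz.

27.1 kHz, 48.5 kHz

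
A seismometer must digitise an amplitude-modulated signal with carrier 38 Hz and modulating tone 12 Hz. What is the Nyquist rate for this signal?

100 Hz

AM sidebands sit at fc ± fm = 26 Hz and 50 Hz.
Highest-frequency component: 50 Hz.
Nyquist rate = 2 × 50 Hz = 100 Hz.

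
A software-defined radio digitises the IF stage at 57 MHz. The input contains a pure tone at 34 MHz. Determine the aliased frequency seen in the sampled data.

34 MHz > fs/2 = 28.5 MHz, folds to fs − 34 MHz = 23 MHz.

23 MHz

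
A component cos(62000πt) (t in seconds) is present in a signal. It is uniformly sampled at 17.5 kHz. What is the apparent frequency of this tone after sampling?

ω = 62000π rad/s → f = ω/(2π) = 31000 Hz = 31 kHz.
31 kHz mod fs = 13.5 kHz.
13.5 kHz > fs/2 = 8.75 kHz, folds to fs − 13.5 kHz = 4 kHz.

4 kHz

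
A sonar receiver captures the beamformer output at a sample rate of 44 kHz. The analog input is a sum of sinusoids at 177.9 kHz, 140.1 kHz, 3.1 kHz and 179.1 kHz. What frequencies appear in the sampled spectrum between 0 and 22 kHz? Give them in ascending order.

fs/2 = 22 kHz.
177.9 kHz mod fs = 1.9 kHz.
1.9 kHz ≤ fs/2 = 22 kHz, appears at 1.9 kHz.
140.1 kHz mod fs = 8.1 kHz.
8.1 kHz ≤ fs/2 = 22 kHz, appears at 8.1 kHz.
3.1 kHz ≤ fs/2 = 22 kHz, passes unchanged.
179.1 kHz mod fs = 3.1 kHz.
3.1 kHz ≤ fs/2 = 22 kHz, appears at 3.1 kHz.
Distinct values: {1.9 kHz, 3.1 kHz, 8.1 kHz}.

1.9 kHz, 3.1 kHz, 8.1 kHz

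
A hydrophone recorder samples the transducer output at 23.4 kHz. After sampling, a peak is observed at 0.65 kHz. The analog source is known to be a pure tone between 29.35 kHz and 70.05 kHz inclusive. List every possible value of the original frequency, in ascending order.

46.15 kHz, 47.45 kHz, 69.55 kHz

Frequencies that alias to 0.65 kHz are k·fs ± 0.65 kHz for integer k ≥ 0.
k=0: 0.65 kHz.
k=1: 22.75 kHz, 24.05 kHz.
k=2: 46.15 kHz, 47.45 kHz.
k=3: 69.55 kHz, 70.85 kHz.
k=4: 92.95 kHz, 94.25 kHz.
Within [29.35 kHz, 70.05 kHz]: 46.15 kHz, 47.45 kHz, 69.55 kHz.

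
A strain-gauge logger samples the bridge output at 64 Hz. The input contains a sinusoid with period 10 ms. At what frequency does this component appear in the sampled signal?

T = 10 ms → f = 1/T = 100 Hz.
100 Hz mod fs = 36 Hz.
36 Hz > fs/2 = 32 Hz, folds to fs − 36 Hz = 28 Hz.

28 Hz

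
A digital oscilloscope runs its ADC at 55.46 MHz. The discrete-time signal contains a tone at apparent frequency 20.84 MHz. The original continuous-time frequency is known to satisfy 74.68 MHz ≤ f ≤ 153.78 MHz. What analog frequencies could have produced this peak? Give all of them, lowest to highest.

Frequencies that alias to 20.84 MHz are k·fs ± 20.84 MHz for integer k ≥ 0.
k=0: 20.84 MHz.
k=1: 34.62 MHz, 76.3 MHz.
k=2: 90.08 MHz, 131.76 MHz.
k=3: 145.54 MHz, 187.22 MHz.
k=4: 201 MHz, 242.68 MHz.
Within [74.68 MHz, 153.78 MHz]: 76.3 MHz, 90.08 MHz, 131.76 MHz, 145.54 MHz.

76.3 MHz, 90.08 MHz, 131.76 MHz, 145.54 MHz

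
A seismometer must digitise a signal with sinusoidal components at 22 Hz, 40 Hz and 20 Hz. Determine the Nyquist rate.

80 Hz

Highest-frequency component: 40 Hz.
Nyquist rate = 2 × 40 Hz = 80 Hz.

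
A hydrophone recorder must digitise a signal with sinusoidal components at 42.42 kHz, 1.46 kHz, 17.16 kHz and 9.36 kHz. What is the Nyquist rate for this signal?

84.84 kHz

Highest-frequency component: 42.42 kHz.
Nyquist rate = 2 × 42.42 kHz = 84.84 kHz.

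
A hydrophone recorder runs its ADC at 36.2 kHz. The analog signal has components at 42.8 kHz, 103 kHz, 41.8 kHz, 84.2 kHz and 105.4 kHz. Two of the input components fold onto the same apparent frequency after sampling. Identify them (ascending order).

fs/2 = 18.1 kHz.
42.8 kHz mod fs = 6.6 kHz.
6.6 kHz ≤ fs/2 = 18.1 kHz, appears at 6.6 kHz.
103 kHz mod fs = 30.6 kHz.
30.6 kHz > fs/2 = 18.1 kHz, folds to fs − 30.6 kHz = 5.6 kHz.
41.8 kHz mod fs = 5.6 kHz.
5.6 kHz ≤ fs/2 = 18.1 kHz, appears at 5.6 kHz.
84.2 kHz mod fs = 11.8 kHz.
11.8 kHz ≤ fs/2 = 18.1 kHz, appears at 11.8 kHz.
105.4 kHz mod fs = 33 kHz.
33 kHz > fs/2 = 18.1 kHz, folds to fs − 33 kHz = 3.2 kHz.
41.8 kHz and 103 kHz both map to 5.6 kHz.

41.8 kHz, 103 kHz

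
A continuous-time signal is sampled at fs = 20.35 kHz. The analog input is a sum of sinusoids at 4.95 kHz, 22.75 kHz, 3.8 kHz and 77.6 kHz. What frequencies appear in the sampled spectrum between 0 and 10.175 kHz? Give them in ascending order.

2.4 kHz, 3.8 kHz, 4.95 kHz

fs/2 = 10.175 kHz.
4.95 kHz ≤ fs/2 = 10.175 kHz, passes unchanged.
22.75 kHz mod fs = 2.4 kHz.
2.4 kHz ≤ fs/2 = 10.175 kHz, appears at 2.4 kHz.
3.8 kHz ≤ fs/2 = 10.175 kHz, passes unchanged.
77.6 kHz mod fs = 16.55 kHz.
16.55 kHz > fs/2 = 10.175 kHz, folds to fs − 16.55 kHz = 3.8 kHz.
Distinct values: {2.4 kHz, 3.8 kHz, 4.95 kHz}.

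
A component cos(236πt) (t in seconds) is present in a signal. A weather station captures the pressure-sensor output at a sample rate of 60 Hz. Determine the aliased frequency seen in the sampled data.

2 Hz

ω = 236π rad/s → f = ω/(2π) = 118 Hz.
118 Hz mod fs = 58 Hz.
58 Hz > fs/2 = 30 Hz, folds to fs − 58 Hz = 2 Hz.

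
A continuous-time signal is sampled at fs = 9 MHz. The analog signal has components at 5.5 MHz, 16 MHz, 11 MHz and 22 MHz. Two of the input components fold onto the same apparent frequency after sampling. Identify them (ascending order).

fs/2 = 4.5 MHz.
5.5 MHz > fs/2 = 4.5 MHz, folds to fs − 5.5 MHz = 3.5 MHz.
16 MHz mod fs = 7 MHz.
7 MHz > fs/2 = 4.5 MHz, folds to fs − 7 MHz = 2 MHz.
11 MHz mod fs = 2 MHz.
2 MHz ≤ fs/2 = 4.5 MHz, appears at 2 MHz.
22 MHz mod fs = 4 MHz.
4 MHz ≤ fs/2 = 4.5 MHz, appears at 4 MHz.
11 MHz and 16 MHz both map to 2 MHz.

11 MHz, 16 MHz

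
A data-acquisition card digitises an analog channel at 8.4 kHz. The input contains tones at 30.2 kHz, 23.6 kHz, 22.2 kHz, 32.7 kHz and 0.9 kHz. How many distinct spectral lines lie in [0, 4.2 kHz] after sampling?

4

fs/2 = 4.2 kHz.
30.2 kHz mod fs = 5 kHz.
5 kHz > fs/2 = 4.2 kHz, folds to fs − 5 kHz = 3.4 kHz.
23.6 kHz mod fs = 6.8 kHz.
6.8 kHz > fs/2 = 4.2 kHz, folds to fs − 6.8 kHz = 1.6 kHz.
22.2 kHz mod fs = 5.4 kHz.
5.4 kHz > fs/2 = 4.2 kHz, folds to fs − 5.4 kHz = 3 kHz.
32.7 kHz mod fs = 7.5 kHz.
7.5 kHz > fs/2 = 4.2 kHz, folds to fs − 7.5 kHz = 0.9 kHz.
0.9 kHz ≤ fs/2 = 4.2 kHz, passes unchanged.
Distinct values: {0.9 kHz, 1.6 kHz, 3 kHz, 3.4 kHz} → 4.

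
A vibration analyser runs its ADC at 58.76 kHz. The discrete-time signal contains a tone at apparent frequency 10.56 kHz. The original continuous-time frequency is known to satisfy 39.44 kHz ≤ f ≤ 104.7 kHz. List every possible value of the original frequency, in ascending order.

48.2 kHz, 69.32 kHz

Frequencies that alias to 10.56 kHz are k·fs ± 10.56 kHz for integer k ≥ 0.
k=0: 10.56 kHz.
k=1: 48.2 kHz, 69.32 kHz.
k=2: 106.96 kHz, 128.08 kHz.
Within [39.44 kHz, 104.7 kHz]: 48.2 kHz, 69.32 kHz.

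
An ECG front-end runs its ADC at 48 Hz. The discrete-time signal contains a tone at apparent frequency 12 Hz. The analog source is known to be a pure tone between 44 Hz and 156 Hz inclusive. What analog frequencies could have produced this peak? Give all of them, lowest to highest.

Frequencies that alias to 12 Hz are k·fs ± 12 Hz for integer k ≥ 0.
k=0: 12 Hz.
k=1: 36 Hz, 60 Hz.
k=2: 84 Hz, 108 Hz.
k=3: 132 Hz, 156 Hz.
k=4: 180 Hz, 204 Hz.
Within [44 Hz, 156 Hz]: 60 Hz, 84 Hz, 108 Hz, 132 Hz, 156 Hz.

60 Hz, 84 Hz, 108 Hz, 132 Hz, 156 Hz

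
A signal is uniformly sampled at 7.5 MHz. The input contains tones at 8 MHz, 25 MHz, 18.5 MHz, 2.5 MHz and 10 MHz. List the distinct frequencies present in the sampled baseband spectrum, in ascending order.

fs/2 = 3.75 MHz.
8 MHz mod fs = 0.5 MHz.
0.5 MHz ≤ fs/2 = 3.75 MHz, appears at 0.5 MHz.
25 MHz mod fs = 2.5 MHz.
2.5 MHz ≤ fs/2 = 3.75 MHz, appears at 2.5 MHz.
18.5 MHz mod fs = 3.5 MHz.
3.5 MHz ≤ fs/2 = 3.75 MHz, appears at 3.5 MHz.
2.5 MHz ≤ fs/2 = 3.75 MHz, passes unchanged.
10 MHz mod fs = 2.5 MHz.
2.5 MHz ≤ fs/2 = 3.75 MHz, appears at 2.5 MHz.
Distinct values: {0.5 MHz, 2.5 MHz, 3.5 MHz}.

0.5 MHz, 2.5 MHz, 3.5 MHz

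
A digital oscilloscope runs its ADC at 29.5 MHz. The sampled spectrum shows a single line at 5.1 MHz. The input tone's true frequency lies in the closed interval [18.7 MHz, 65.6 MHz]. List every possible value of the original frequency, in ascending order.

24.4 MHz, 34.6 MHz, 53.9 MHz, 64.1 MHz

Frequencies that alias to 5.1 MHz are k·fs ± 5.1 MHz for integer k ≥ 0.
k=0: 5.1 MHz.
k=1: 24.4 MHz, 34.6 MHz.
k=2: 53.9 MHz, 64.1 MHz.
k=3: 83.4 MHz, 93.6 MHz.
Within [18.7 MHz, 65.6 MHz]: 24.4 MHz, 34.6 MHz, 53.9 MHz, 64.1 MHz.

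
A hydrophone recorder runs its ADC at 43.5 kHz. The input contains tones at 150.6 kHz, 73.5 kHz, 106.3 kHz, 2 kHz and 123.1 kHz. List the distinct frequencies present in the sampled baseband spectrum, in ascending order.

fs/2 = 21.75 kHz.
150.6 kHz mod fs = 20.1 kHz.
20.1 kHz ≤ fs/2 = 21.75 kHz, appears at 20.1 kHz.
73.5 kHz mod fs = 30 kHz.
30 kHz > fs/2 = 21.75 kHz, folds to fs − 30 kHz = 13.5 kHz.
106.3 kHz mod fs = 19.3 kHz.
19.3 kHz ≤ fs/2 = 21.75 kHz, appears at 19.3 kHz.
2 kHz ≤ fs/2 = 21.75 kHz, passes unchanged.
123.1 kHz mod fs = 36.1 kHz.
36.1 kHz > fs/2 = 21.75 kHz, folds to fs − 36.1 kHz = 7.4 kHz.
Distinct values: {2 kHz, 7.4 kHz, 13.5 kHz, 19.3 kHz, 20.1 kHz}.

2 kHz, 7.4 kHz, 13.5 kHz, 19.3 kHz, 20.1 kHz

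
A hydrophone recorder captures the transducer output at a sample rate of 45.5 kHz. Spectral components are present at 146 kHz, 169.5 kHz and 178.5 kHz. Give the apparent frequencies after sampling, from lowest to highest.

fs/2 = 22.75 kHz.
146 kHz mod fs = 9.5 kHz.
9.5 kHz ≤ fs/2 = 22.75 kHz, appears at 9.5 kHz.
169.5 kHz mod fs = 33 kHz.
33 kHz > fs/2 = 22.75 kHz, folds to fs − 33 kHz = 12.5 kHz.
178.5 kHz mod fs = 42 kHz.
42 kHz > fs/2 = 22.75 kHz, folds to fs − 42 kHz = 3.5 kHz.
Distinct values: {3.5 kHz, 9.5 kHz, 12.5 kHz}.

3.5 kHz, 9.5 kHz, 12.5 kHz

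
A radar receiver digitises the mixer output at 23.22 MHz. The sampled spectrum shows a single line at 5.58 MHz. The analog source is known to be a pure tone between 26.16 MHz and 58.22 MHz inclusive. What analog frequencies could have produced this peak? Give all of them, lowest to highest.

Frequencies that alias to 5.58 MHz are k·fs ± 5.58 MHz for integer k ≥ 0.
k=0: 5.58 MHz.
k=1: 17.64 MHz, 28.8 MHz.
k=2: 40.86 MHz, 52.02 MHz.
k=3: 64.08 MHz, 75.24 MHz.
Within [26.16 MHz, 58.22 MHz]: 28.8 MHz, 40.86 MHz, 52.02 MHz.

28.8 MHz, 40.86 MHz, 52.02 MHz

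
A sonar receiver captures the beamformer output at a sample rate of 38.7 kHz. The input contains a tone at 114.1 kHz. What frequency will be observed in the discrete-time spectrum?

114.1 kHz mod fs = 36.7 kHz.
36.7 kHz > fs/2 = 19.35 kHz, folds to fs − 36.7 kHz = 2 kHz.

2 kHz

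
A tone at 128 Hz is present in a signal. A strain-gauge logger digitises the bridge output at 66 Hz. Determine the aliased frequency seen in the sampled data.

4 Hz

128 Hz mod fs = 62 Hz.
62 Hz > fs/2 = 33 Hz, folds to fs − 62 Hz = 4 Hz.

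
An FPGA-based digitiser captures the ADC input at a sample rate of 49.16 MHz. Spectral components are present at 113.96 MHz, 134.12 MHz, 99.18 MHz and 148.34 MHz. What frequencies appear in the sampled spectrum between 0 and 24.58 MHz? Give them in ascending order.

0.86 MHz, 13.36 MHz, 15.64 MHz

fs/2 = 24.58 MHz.
113.96 MHz mod fs = 15.64 MHz.
15.64 MHz ≤ fs/2 = 24.58 MHz, appears at 15.64 MHz.
134.12 MHz mod fs = 35.8 MHz.
35.8 MHz > fs/2 = 24.58 MHz, folds to fs − 35.8 MHz = 13.36 MHz.
99.18 MHz mod fs = 0.86 MHz.
0.86 MHz ≤ fs/2 = 24.58 MHz, appears at 0.86 MHz.
148.34 MHz mod fs = 0.86 MHz.
0.86 MHz ≤ fs/2 = 24.58 MHz, appears at 0.86 MHz.
Distinct values: {0.86 MHz, 13.36 MHz, 15.64 MHz}.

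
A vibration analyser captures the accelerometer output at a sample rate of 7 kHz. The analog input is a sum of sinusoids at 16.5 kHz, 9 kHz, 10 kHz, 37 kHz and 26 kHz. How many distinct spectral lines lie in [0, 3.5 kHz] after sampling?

fs/2 = 3.5 kHz.
16.5 kHz mod fs = 2.5 kHz.
2.5 kHz ≤ fs/2 = 3.5 kHz, appears at 2.5 kHz.
9 kHz mod fs = 2 kHz.
2 kHz ≤ fs/2 = 3.5 kHz, appears at 2 kHz.
10 kHz mod fs = 3 kHz.
3 kHz ≤ fs/2 = 3.5 kHz, appears at 3 kHz.
37 kHz mod fs = 2 kHz.
2 kHz ≤ fs/2 = 3.5 kHz, appears at 2 kHz.
26 kHz mod fs = 5 kHz.
5 kHz > fs/2 = 3.5 kHz, folds to fs − 5 kHz = 2 kHz.
Distinct values: {2 kHz, 2.5 kHz, 3 kHz} → 3.

3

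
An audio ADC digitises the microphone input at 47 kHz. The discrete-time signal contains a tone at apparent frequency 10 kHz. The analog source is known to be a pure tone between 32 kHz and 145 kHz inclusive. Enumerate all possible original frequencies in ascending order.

37 kHz, 57 kHz, 84 kHz, 104 kHz, 131 kHz

Frequencies that alias to 10 kHz are k·fs ± 10 kHz for integer k ≥ 0.
k=0: 10 kHz.
k=1: 37 kHz, 57 kHz.
k=2: 84 kHz, 104 kHz.
k=3: 131 kHz, 151 kHz.
k=4: 178 kHz, 198 kHz.
Within [32 kHz, 145 kHz]: 37 kHz, 57 kHz, 84 kHz, 104 kHz, 131 kHz.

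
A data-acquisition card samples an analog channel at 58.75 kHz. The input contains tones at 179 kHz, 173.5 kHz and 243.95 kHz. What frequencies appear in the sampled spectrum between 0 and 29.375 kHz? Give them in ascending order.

fs/2 = 29.375 kHz.
179 kHz mod fs = 2.75 kHz.
2.75 kHz ≤ fs/2 = 29.375 kHz, appears at 2.75 kHz.
173.5 kHz mod fs = 56 kHz.
56 kHz > fs/2 = 29.375 kHz, folds to fs − 56 kHz = 2.75 kHz.
243.95 kHz mod fs = 8.95 kHz.
8.95 kHz ≤ fs/2 = 29.375 kHz, appears at 8.95 kHz.
Distinct values: {2.75 kHz, 8.95 kHz}.

2.75 kHz, 8.95 kHz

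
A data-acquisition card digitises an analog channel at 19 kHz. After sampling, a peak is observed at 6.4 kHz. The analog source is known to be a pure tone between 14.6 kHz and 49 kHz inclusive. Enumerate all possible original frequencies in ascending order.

25.4 kHz, 31.6 kHz, 44.4 kHz

Frequencies that alias to 6.4 kHz are k·fs ± 6.4 kHz for integer k ≥ 0.
k=0: 6.4 kHz.
k=1: 12.6 kHz, 25.4 kHz.
k=2: 31.6 kHz, 44.4 kHz.
k=3: 50.6 kHz, 63.4 kHz.
Within [14.6 kHz, 49 kHz]: 25.4 kHz, 31.6 kHz, 44.4 kHz.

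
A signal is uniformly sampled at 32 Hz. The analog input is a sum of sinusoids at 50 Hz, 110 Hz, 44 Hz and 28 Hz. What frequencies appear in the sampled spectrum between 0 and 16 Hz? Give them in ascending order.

fs/2 = 16 Hz.
50 Hz mod fs = 18 Hz.
18 Hz > fs/2 = 16 Hz, folds to fs − 18 Hz = 14 Hz.
110 Hz mod fs = 14 Hz.
14 Hz ≤ fs/2 = 16 Hz, appears at 14 Hz.
44 Hz mod fs = 12 Hz.
12 Hz ≤ fs/2 = 16 Hz, appears at 12 Hz.
28 Hz > fs/2 = 16 Hz, folds to fs − 28 Hz = 4 Hz.
Distinct values: {4 Hz, 12 Hz, 14 Hz}.

4 Hz, 12 Hz, 14 Hz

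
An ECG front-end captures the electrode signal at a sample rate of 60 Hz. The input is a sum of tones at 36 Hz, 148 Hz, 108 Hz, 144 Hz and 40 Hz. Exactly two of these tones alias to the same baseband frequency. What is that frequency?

24 Hz

fs/2 = 30 Hz.
36 Hz > fs/2 = 30 Hz, folds to fs − 36 Hz = 24 Hz.
148 Hz mod fs = 28 Hz.
28 Hz ≤ fs/2 = 30 Hz, appears at 28 Hz.
108 Hz mod fs = 48 Hz.
48 Hz > fs/2 = 30 Hz, folds to fs − 48 Hz = 12 Hz.
144 Hz mod fs = 24 Hz.
24 Hz ≤ fs/2 = 30 Hz, appears at 24 Hz.
40 Hz > fs/2 = 30 Hz, folds to fs − 40 Hz = 20 Hz.
36 Hz and 144 Hz both map to 24 Hz.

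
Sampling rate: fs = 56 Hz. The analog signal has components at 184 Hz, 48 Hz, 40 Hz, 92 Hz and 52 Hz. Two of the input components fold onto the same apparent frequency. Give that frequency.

16 Hz

fs/2 = 28 Hz.
184 Hz mod fs = 16 Hz.
16 Hz ≤ fs/2 = 28 Hz, appears at 16 Hz.
48 Hz > fs/2 = 28 Hz, folds to fs − 48 Hz = 8 Hz.
40 Hz > fs/2 = 28 Hz, folds to fs − 40 Hz = 16 Hz.
92 Hz mod fs = 36 Hz.
36 Hz > fs/2 = 28 Hz, folds to fs − 36 Hz = 20 Hz.
52 Hz > fs/2 = 28 Hz, folds to fs − 52 Hz = 4 Hz.
40 Hz and 184 Hz both map to 16 Hz.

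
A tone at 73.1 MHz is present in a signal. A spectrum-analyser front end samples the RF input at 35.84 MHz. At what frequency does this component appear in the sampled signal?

73.1 MHz mod fs = 1.42 MHz.
1.42 MHz ≤ fs/2 = 17.92 MHz, appears at 1.42 MHz.

1.42 MHz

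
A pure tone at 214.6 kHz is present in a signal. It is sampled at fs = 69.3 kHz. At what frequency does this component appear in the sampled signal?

6.7 kHz

214.6 kHz mod fs = 6.7 kHz.
6.7 kHz ≤ fs/2 = 34.65 kHz, appears at 6.7 kHz.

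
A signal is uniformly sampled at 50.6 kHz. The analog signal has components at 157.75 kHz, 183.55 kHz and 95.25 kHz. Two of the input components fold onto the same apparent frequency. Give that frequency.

fs/2 = 25.3 kHz.
157.75 kHz mod fs = 5.95 kHz.
5.95 kHz ≤ fs/2 = 25.3 kHz, appears at 5.95 kHz.
183.55 kHz mod fs = 31.75 kHz.
31.75 kHz > fs/2 = 25.3 kHz, folds to fs − 31.75 kHz = 18.85 kHz.
95.25 kHz mod fs = 44.65 kHz.
44.65 kHz > fs/2 = 25.3 kHz, folds to fs − 44.65 kHz = 5.95 kHz.
95.25 kHz and 157.75 kHz both map to 5.95 kHz.

5.95 kHz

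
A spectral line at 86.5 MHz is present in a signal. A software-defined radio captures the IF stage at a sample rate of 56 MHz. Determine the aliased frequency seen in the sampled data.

86.5 MHz mod fs = 30.5 MHz.
30.5 MHz > fs/2 = 28 MHz, folds to fs − 30.5 MHz = 25.5 MHz.

25.5 MHz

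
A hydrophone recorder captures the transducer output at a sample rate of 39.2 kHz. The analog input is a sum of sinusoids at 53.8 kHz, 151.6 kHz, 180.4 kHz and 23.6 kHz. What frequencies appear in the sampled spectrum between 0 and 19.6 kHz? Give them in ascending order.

5.2 kHz, 14.6 kHz, 15.6 kHz

fs/2 = 19.6 kHz.
53.8 kHz mod fs = 14.6 kHz.
14.6 kHz ≤ fs/2 = 19.6 kHz, appears at 14.6 kHz.
151.6 kHz mod fs = 34 kHz.
34 kHz > fs/2 = 19.6 kHz, folds to fs − 34 kHz = 5.2 kHz.
180.4 kHz mod fs = 23.6 kHz.
23.6 kHz > fs/2 = 19.6 kHz, folds to fs − 23.6 kHz = 15.6 kHz.
23.6 kHz > fs/2 = 19.6 kHz, folds to fs − 23.6 kHz = 15.6 kHz.
Distinct values: {5.2 kHz, 14.6 kHz, 15.6 kHz}.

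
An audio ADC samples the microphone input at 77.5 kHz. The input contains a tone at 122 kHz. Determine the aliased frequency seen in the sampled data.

122 kHz mod fs = 44.5 kHz.
44.5 kHz > fs/2 = 38.75 kHz, folds to fs − 44.5 kHz = 33 kHz.

33 kHz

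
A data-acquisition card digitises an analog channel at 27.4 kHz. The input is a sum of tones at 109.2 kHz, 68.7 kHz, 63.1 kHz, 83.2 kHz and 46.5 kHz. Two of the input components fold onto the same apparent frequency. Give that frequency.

8.3 kHz

fs/2 = 13.7 kHz.
109.2 kHz mod fs = 27 kHz.
27 kHz > fs/2 = 13.7 kHz, folds to fs − 27 kHz = 0.4 kHz.
68.7 kHz mod fs = 13.9 kHz.
13.9 kHz > fs/2 = 13.7 kHz, folds to fs − 13.9 kHz = 13.5 kHz.
63.1 kHz mod fs = 8.3 kHz.
8.3 kHz ≤ fs/2 = 13.7 kHz, appears at 8.3 kHz.
83.2 kHz mod fs = 1 kHz.
1 kHz ≤ fs/2 = 13.7 kHz, appears at 1 kHz.
46.5 kHz mod fs = 19.1 kHz.
19.1 kHz > fs/2 = 13.7 kHz, folds to fs − 19.1 kHz = 8.3 kHz.
46.5 kHz and 63.1 kHz both map to 8.3 kHz.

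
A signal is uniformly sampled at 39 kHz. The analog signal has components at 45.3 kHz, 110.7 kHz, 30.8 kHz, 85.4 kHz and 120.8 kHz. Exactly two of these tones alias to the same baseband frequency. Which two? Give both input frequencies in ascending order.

45.3 kHz, 110.7 kHz

fs/2 = 19.5 kHz.
45.3 kHz mod fs = 6.3 kHz.
6.3 kHz ≤ fs/2 = 19.5 kHz, appears at 6.3 kHz.
110.7 kHz mod fs = 32.7 kHz.
32.7 kHz > fs/2 = 19.5 kHz, folds to fs − 32.7 kHz = 6.3 kHz.
30.8 kHz > fs/2 = 19.5 kHz, folds to fs − 30.8 kHz = 8.2 kHz.
85.4 kHz mod fs = 7.4 kHz.
7.4 kHz ≤ fs/2 = 19.5 kHz, appears at 7.4 kHz.
120.8 kHz mod fs = 3.8 kHz.
3.8 kHz ≤ fs/2 = 19.5 kHz, appears at 3.8 kHz.
45.3 kHz and 110.7 kHz both map to 6.3 kHz.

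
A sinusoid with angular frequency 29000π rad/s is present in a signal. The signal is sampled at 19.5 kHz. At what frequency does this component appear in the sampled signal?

5 kHz

ω = 29000π rad/s → f = ω/(2π) = 14500 Hz = 14.5 kHz.
14.5 kHz > fs/2 = 9.75 kHz, folds to fs − 14.5 kHz = 5 kHz.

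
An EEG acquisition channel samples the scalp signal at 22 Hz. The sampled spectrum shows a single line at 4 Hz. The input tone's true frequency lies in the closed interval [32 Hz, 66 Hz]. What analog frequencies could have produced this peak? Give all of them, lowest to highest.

Frequencies that alias to 4 Hz are k·fs ± 4 Hz for integer k ≥ 0.
k=0: 4 Hz.
k=1: 18 Hz, 26 Hz.
k=2: 40 Hz, 48 Hz.
k=3: 62 Hz, 70 Hz.
k=4: 84 Hz, 92 Hz.
Within [32 Hz, 66 Hz]: 40 Hz, 48 Hz, 62 Hz.

40 Hz, 48 Hz, 62 Hz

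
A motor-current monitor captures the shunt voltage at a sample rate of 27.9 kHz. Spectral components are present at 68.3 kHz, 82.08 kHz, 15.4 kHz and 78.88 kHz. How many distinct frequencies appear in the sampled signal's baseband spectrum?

3

fs/2 = 13.95 kHz.
68.3 kHz mod fs = 12.5 kHz.
12.5 kHz ≤ fs/2 = 13.95 kHz, appears at 12.5 kHz.
82.08 kHz mod fs = 26.28 kHz.
26.28 kHz > fs/2 = 13.95 kHz, folds to fs − 26.28 kHz = 1.62 kHz.
15.4 kHz > fs/2 = 13.95 kHz, folds to fs − 15.4 kHz = 12.5 kHz.
78.88 kHz mod fs = 23.08 kHz.
23.08 kHz > fs/2 = 13.95 kHz, folds to fs − 23.08 kHz = 4.82 kHz.
Distinct values: {1.62 kHz, 4.82 kHz, 12.5 kHz} → 3.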